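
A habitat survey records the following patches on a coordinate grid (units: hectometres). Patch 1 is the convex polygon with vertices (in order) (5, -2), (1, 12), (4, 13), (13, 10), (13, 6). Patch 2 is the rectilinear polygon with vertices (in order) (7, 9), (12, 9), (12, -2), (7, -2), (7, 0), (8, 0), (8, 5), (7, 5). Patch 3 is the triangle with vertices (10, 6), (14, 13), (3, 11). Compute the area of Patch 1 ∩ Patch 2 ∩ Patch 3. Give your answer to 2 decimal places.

The intersection is the polygon with vertices (7,9), (11.714,9), (10,6), (7,8.143).
By the shoelace formula its area is 8.36.

8.36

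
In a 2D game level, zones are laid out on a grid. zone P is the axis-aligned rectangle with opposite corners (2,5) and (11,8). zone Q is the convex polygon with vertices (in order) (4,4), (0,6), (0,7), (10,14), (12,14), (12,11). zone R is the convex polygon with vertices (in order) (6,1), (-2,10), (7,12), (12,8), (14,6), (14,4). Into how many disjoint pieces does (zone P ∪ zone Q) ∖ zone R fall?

2

(zone P ∪ zone Q) ∖ zone R splits into 2 disjoint pieces (area 2.2959, area 14.1668).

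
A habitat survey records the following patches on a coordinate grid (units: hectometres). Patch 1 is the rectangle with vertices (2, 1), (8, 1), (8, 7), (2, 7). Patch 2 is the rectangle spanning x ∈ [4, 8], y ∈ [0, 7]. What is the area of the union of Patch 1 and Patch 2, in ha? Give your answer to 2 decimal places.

By inclusion–exclusion:
Individual areas: |Patch 1| = 36, |Patch 2| = 28.
|Patch 1∩Patch 2|: x∈[4,8], y∈[1,7] → 4·6 = 24.
|Patch 1 ∪ Patch 2| = 64 − 24 = 40.00.

40.00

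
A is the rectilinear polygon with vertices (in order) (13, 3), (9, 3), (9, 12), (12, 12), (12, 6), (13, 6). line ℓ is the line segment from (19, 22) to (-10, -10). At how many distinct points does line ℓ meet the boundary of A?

The segment meets the boundary at (9,10.966), (9.938,12).

2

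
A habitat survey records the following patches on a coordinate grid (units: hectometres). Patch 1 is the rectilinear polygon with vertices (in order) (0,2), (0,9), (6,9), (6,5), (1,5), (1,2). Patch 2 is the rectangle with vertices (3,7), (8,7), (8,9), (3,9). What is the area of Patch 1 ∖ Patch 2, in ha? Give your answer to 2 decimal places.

|Patch 1| = 27, |Patch 1∩Patch 2| = 6.
|Patch 1 ∖ Patch 2| = |Patch 1| − |Patch 1∩Patch 2| = 27 − 6 = 21.00.

21.00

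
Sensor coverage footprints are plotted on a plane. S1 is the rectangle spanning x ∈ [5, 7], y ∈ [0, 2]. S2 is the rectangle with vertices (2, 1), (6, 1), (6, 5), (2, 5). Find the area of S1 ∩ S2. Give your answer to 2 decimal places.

|S1∩S2|: x∈[5,6], y∈[1,2] → 1·1 = 1.

1.00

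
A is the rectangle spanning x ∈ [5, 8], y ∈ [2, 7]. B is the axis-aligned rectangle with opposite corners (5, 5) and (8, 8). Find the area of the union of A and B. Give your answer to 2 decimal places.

18.00

By inclusion–exclusion:
Individual areas: |A| = 15, |B| = 9.
|A∩B|: x∈[5,8], y∈[5,7] → 3·2 = 6.
|A ∪ B| = 24 − 6 = 18.00.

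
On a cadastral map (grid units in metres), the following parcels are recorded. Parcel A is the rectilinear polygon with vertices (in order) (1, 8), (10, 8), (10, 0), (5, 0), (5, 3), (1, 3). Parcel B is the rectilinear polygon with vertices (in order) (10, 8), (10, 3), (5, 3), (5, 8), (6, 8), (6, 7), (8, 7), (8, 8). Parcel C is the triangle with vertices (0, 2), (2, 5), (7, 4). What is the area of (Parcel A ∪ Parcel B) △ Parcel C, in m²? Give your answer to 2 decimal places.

54.50

|Parcel A ∪ Parcel B| = 60.
|(Parcel A ∪ Parcel B) ∩ Parcel C| = 7.
|(Parcel A ∪ Parcel B) △ Parcel C| = 60 + 8.5 − 14 = 54.50.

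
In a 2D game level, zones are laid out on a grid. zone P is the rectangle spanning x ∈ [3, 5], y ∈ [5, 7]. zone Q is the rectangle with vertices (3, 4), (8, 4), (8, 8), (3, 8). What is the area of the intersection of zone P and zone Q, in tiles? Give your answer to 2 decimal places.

|zone P∩zone Q|: x∈[3,5], y∈[5,7] → 2·2 = 4.

4.00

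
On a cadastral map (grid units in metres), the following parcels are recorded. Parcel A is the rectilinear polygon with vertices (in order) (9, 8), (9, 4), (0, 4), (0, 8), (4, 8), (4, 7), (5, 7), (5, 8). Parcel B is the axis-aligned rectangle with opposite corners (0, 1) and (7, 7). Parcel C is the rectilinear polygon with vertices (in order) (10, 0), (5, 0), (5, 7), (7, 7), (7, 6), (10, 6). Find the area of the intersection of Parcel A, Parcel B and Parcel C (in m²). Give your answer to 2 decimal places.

The intersection is the polygon with vertices (7,7), (7,6), (7,4), (5,4), (5,7).
By the shoelace formula its area is 6.00.

6.00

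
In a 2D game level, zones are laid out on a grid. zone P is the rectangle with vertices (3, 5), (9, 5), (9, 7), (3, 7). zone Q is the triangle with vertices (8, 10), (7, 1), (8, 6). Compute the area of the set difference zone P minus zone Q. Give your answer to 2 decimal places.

|zone P| = 12, |zone P∩zone Q| = 0.7889.
|zone P ∖ zone Q| = |zone P| − |zone P∩zone Q| = 12 − 0.7889 = 11.21.

11.21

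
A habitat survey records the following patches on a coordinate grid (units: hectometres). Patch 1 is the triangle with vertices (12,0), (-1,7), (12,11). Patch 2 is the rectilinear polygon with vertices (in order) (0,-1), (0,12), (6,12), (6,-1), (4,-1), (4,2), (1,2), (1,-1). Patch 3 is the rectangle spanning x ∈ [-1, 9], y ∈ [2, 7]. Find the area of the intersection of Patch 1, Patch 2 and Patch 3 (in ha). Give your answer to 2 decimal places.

12.92

The intersection is the polygon with vertices (0,7), (6,7), (6,3.231), (0,6.462).
By the shoelace formula its area is 12.92.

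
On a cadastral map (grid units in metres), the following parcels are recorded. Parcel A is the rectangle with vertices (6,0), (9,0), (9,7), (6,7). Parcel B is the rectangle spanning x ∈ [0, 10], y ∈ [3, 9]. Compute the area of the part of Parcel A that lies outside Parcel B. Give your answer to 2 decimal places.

9.00

|Parcel A∩Parcel B|: x∈[6,9], y∈[3,7] → 3·4 = 12.
|Parcel A| = 21.
|Parcel A ∖ Parcel B| = |Parcel A| − |Parcel A∩Parcel B| = 21 − 12 = 9.00.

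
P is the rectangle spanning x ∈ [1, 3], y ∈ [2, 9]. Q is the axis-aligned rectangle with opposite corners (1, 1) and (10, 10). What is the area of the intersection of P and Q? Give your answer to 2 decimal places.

14.00

|P∩Q|: x∈[1,3], y∈[2,9] → 2·7 = 14.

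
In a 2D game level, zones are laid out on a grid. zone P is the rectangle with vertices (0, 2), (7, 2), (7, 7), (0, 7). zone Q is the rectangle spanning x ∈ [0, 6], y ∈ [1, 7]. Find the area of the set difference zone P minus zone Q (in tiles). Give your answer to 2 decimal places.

5.00

|zone P∩zone Q|: x∈[0,6], y∈[2,7] → 6·5 = 30.
|zone P| = 35.
|zone P ∖ zone Q| = |zone P| − |zone P∩zone Q| = 35 − 30 = 5.00.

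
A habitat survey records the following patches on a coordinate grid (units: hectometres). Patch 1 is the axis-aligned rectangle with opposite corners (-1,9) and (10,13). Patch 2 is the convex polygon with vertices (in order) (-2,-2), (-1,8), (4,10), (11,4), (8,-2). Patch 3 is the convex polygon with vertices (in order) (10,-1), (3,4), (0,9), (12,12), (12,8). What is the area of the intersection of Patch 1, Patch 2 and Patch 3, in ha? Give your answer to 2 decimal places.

The intersection is the polygon with vertices (4,10), (5.167,9), (1.5,9).
By the shoelace formula its area is 1.83.

1.83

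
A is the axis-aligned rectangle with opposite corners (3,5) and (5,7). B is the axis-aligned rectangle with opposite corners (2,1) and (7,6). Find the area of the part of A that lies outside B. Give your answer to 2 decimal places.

|A∩B|: x∈[3,5], y∈[5,6] → 2·1 = 2.
|A| = 4.
|A ∖ B| = |A| − |A∩B| = 4 − 2 = 2.00.

2.00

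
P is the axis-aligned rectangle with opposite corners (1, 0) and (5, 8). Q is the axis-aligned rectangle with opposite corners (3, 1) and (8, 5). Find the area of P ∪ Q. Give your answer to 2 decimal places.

44.00

By inclusion–exclusion:
Individual areas: |P| = 32, |Q| = 20.
|P∩Q|: x∈[3,5], y∈[1,5] → 2·4 = 8.
|P ∪ Q| = 52 − 8 = 44.00.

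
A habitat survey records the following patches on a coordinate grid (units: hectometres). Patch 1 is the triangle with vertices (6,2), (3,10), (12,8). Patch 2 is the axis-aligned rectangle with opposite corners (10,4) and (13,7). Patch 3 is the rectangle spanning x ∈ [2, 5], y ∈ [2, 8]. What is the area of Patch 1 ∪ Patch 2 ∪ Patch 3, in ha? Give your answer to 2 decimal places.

57.42

By inclusion–exclusion:
Individual areas: |Patch 1| = 33, |Patch 2| = 9, |Patch 3| = 18.
|Patch 1∩Patch 2| = 0.5.
|Patch 1∩Patch 3| = 2.0833.
|Patch 2∩Patch 3| = 0 (no overlap).
|Patch 1∩Patch 2∩Patch 3| = 0.
|Patch 1 ∪ Patch 2 ∪ Patch 3| = 60 − 2.5833 + 0 = 57.42.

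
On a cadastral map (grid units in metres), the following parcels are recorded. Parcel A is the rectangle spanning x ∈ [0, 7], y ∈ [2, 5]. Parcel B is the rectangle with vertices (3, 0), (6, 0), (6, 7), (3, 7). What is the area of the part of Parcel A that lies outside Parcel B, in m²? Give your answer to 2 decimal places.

|Parcel A∩Parcel B|: x∈[3,6], y∈[2,5] → 3·3 = 9.
|Parcel A| = 21.
|Parcel A ∖ Parcel B| = |Parcel A| − |Parcel A∩Parcel B| = 21 − 9 = 12.00.

12.00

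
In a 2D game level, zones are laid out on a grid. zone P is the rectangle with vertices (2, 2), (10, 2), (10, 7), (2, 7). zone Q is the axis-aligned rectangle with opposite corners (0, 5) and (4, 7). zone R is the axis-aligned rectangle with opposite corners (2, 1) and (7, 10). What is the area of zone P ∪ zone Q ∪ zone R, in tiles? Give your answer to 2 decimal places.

64.00

By inclusion–exclusion:
Individual areas: |zone P| = 40, |zone Q| = 8, |zone R| = 45.
|zone P∩zone Q|: x∈[2,4], y∈[5,7] → 2·2 = 4.
|zone P∩zone R|: x∈[2,7], y∈[2,7] → 5·5 = 25.
|zone Q∩zone R|: x∈[2,4], y∈[5,7] → 2·2 = 4.
|zone P∩zone Q∩zone R| = 4.
|zone P ∪ zone Q ∪ zone R| = 93 − 33 + 4 = 64.00.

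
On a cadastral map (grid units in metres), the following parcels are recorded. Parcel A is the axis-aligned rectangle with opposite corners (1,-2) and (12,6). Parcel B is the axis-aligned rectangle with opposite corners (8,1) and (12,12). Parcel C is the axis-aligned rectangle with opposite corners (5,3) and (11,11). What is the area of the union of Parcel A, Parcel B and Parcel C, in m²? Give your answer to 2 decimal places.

127.00

By inclusion–exclusion:
Individual areas: |Parcel A| = 88, |Parcel B| = 44, |Parcel C| = 48.
|Parcel A∩Parcel B|: x∈[8,12], y∈[1,6] → 4·5 = 20.
|Parcel A∩Parcel C|: x∈[5,11], y∈[3,6] → 6·3 = 18.
|Parcel B∩Parcel C|: x∈[8,11], y∈[3,11] → 3·8 = 24.
|Parcel A∩Parcel B∩Parcel C| = 9.
|Parcel A ∪ Parcel B ∪ Parcel C| = 180 − 62 + 9 = 127.00.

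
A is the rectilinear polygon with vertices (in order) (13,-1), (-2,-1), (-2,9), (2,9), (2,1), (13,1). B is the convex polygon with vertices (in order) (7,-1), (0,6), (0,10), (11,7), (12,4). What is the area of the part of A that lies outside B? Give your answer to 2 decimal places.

50.00

|A| = 62, |A∩B| = 12.
|A ∖ B| = |A| − |A∩B| = 62 − 12 = 50.00.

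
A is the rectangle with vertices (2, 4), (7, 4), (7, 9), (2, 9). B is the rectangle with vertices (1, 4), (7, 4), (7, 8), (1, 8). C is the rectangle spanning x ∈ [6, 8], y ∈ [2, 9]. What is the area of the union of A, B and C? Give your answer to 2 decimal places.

By inclusion–exclusion:
Individual areas: |A| = 25, |B| = 24, |C| = 14.
|A∩B|: x∈[2,7], y∈[4,8] → 5·4 = 20.
|A∩C|: x∈[6,7], y∈[4,9] → 1·5 = 5.
|B∩C|: x∈[6,7], y∈[4,8] → 1·4 = 4.
|A∩B∩C| = 4.
|A ∪ B ∪ C| = 63 − 29 + 4 = 38.00.

38.00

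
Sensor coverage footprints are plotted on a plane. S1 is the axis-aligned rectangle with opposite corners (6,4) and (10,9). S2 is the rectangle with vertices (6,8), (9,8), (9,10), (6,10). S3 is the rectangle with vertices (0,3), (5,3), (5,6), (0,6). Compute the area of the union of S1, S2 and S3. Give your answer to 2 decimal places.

38.00

By inclusion–exclusion:
Individual areas: |S1| = 20, |S2| = 6, |S3| = 15.
|S1∩S2|: x∈[6,9], y∈[8,9] → 3·1 = 3.
|S1∩S3| = 0 (no overlap).
|S2∩S3| = 0 (no overlap).
|S1∩S2∩S3| = 0.
|S1 ∪ S2 ∪ S3| = 41 − 3 + 0 = 38.00.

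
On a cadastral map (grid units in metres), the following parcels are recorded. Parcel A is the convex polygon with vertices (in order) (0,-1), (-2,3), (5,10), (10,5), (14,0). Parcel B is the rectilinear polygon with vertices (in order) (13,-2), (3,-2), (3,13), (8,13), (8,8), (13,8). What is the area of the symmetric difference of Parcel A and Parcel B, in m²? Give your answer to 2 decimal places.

84.68

|Parcel A| = 98, |Parcel B| = 125, |Parcel A∩Parcel B| = 69.1607.
|Parcel A △ Parcel B| = |Parcel A| + |Parcel B| − 2·|Parcel A∩Parcel B| = 98 + 125 − 138.3214 = 84.68.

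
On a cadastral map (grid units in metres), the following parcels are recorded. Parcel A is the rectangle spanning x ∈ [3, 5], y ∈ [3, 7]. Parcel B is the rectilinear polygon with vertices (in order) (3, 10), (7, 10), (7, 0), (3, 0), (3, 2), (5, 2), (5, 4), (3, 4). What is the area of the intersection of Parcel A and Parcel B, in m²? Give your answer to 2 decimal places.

6.00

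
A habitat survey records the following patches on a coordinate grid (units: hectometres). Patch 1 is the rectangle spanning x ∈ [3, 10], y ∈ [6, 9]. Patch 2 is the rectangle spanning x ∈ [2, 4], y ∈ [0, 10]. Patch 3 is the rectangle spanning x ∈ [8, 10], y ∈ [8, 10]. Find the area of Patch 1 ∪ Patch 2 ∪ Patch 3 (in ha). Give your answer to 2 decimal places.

By inclusion–exclusion:
Individual areas: |Patch 1| = 21, |Patch 2| = 20, |Patch 3| = 4.
|Patch 1∩Patch 2|: x∈[3,4], y∈[6,9] → 1·3 = 3.
|Patch 1∩Patch 3|: x∈[8,10], y∈[8,9] → 2·1 = 2.
|Patch 2∩Patch 3| = 0 (no overlap).
|Patch 1∩Patch 2∩Patch 3| = 0.
|Patch 1 ∪ Patch 2 ∪ Patch 3| = 45 − 5 + 0 = 40.00.

40.00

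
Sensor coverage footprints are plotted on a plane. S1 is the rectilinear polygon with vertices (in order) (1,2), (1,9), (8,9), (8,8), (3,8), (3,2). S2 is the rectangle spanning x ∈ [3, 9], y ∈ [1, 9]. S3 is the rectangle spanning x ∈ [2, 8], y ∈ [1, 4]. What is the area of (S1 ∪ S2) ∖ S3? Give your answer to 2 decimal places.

45.00

|S1 ∪ S2| = 62.
|(S1 ∪ S2) ∩ S3| = 17.
|(S1 ∪ S2) ∖ S3| = 62 − 17 = 45.00.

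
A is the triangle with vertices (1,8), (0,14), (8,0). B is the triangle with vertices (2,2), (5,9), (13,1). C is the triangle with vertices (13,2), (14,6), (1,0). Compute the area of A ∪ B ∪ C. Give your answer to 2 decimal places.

By inclusion–exclusion:
Individual areas: |A| = 17, |B| = 40, |C| = 23.
|A∩B| = 5.107.
|A∩C| = 0.7284.
|B∩C| = 10.083.
|A∩B∩C| = 0.525.
|A ∪ B ∪ C| = 80 − 15.9184 + 0.525 = 64.61.

64.61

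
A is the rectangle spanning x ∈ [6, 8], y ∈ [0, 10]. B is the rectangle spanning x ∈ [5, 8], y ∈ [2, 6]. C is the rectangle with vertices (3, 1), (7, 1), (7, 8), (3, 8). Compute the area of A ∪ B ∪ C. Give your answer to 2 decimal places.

By inclusion–exclusion:
Individual areas: |A| = 20, |B| = 12, |C| = 28.
|A∩B|: x∈[6,8], y∈[2,6] → 2·4 = 8.
|A∩C|: x∈[6,7], y∈[1,8] → 1·7 = 7.
|B∩C|: x∈[5,7], y∈[2,6] → 2·4 = 8.
|A∩B∩C| = 4.
|A ∪ B ∪ C| = 60 − 23 + 4 = 41.00.

41.00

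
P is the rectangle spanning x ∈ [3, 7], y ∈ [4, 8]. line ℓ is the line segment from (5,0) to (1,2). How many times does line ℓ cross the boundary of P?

0

The segment lies entirely outside P and never meets its boundary.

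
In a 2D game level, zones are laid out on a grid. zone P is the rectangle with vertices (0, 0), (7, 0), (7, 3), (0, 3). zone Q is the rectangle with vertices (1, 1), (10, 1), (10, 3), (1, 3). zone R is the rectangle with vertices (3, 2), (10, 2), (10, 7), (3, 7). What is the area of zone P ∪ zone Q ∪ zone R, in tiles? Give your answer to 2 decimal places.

By inclusion–exclusion:
Individual areas: |zone P| = 21, |zone Q| = 18, |zone R| = 35.
|zone P∩zone Q|: x∈[1,7], y∈[1,3] → 6·2 = 12.
|zone P∩zone R|: x∈[3,7], y∈[2,3] → 4·1 = 4.
|zone Q∩zone R|: x∈[3,10], y∈[2,3] → 7·1 = 7.
|zone P∩zone Q∩zone R| = 4.
|zone P ∪ zone Q ∪ zone R| = 74 − 23 + 4 = 55.00.

55.00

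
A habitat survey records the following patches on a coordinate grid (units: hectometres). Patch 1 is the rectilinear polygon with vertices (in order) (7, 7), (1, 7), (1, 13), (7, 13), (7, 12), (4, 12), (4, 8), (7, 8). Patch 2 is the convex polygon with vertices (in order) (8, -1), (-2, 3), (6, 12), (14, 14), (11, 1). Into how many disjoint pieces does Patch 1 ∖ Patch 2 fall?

1

Patch 1 ∖ Patch 2 is a single connected region.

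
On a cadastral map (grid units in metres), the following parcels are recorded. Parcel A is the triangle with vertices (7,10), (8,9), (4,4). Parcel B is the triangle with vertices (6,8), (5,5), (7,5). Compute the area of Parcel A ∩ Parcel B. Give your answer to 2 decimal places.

0.91

The intersection is the polygon with vertices (5.143,5.429), (6,8), (6.353,6.941).
By the shoelace formula its area is 0.91.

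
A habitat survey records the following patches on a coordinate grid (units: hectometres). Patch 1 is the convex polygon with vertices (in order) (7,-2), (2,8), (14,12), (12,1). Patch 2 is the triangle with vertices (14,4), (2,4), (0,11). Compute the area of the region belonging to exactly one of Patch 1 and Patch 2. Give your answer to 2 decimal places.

|Patch 1| = 94.5, |Patch 2| = 42, |Patch 1∩Patch 2| = 29.1152.
|Patch 1 △ Patch 2| = |Patch 1| + |Patch 2| − 2·|Patch 1∩Patch 2| = 94.5 + 42 − 58.2303 = 78.27.

78.27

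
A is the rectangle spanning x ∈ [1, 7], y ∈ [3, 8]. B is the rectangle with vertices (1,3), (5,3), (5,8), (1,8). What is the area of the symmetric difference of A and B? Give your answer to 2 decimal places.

10.00

|A∩B|: x∈[1,5], y∈[3,8] → 4·5 = 20.
|A △ B| = |A| + |B| − 2·|A∩B| = 30 + 20 − 40 = 10.00.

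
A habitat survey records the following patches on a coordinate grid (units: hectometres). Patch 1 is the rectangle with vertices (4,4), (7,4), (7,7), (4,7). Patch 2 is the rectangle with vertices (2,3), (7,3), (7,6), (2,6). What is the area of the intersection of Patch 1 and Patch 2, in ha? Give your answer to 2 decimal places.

|Patch 1∩Patch 2|: x∈[4,7], y∈[4,6] → 3·2 = 6.

6.00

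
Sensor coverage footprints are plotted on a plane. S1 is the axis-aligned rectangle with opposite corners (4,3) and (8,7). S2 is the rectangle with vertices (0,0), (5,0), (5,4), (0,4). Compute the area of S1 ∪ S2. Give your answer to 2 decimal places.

35.00

By inclusion–exclusion:
Individual areas: |S1| = 16, |S2| = 20.
|S1∩S2|: x∈[4,5], y∈[3,4] → 1·1 = 1.
|S1 ∪ S2| = 36 − 1 = 35.00.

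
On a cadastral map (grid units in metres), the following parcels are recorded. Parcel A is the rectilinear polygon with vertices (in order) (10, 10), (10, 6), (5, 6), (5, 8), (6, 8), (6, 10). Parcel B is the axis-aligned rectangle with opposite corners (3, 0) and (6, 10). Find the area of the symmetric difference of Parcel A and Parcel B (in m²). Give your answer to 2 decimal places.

44.00

|Parcel A| = 18, |Parcel B| = 30, |Parcel A∩Parcel B| = 2.
|Parcel A △ Parcel B| = |Parcel A| + |Parcel B| − 2·|Parcel A∩Parcel B| = 18 + 30 − 4 = 44.00.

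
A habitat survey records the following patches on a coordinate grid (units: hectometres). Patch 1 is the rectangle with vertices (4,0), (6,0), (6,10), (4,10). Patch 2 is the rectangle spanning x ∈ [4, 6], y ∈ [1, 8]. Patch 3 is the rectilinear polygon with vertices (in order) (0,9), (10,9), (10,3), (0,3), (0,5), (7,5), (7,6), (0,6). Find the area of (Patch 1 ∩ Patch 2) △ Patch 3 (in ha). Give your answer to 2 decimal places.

51.00

|Patch 1 ∩ Patch 2| = 14.
|(Patch 1 ∩ Patch 2) ∩ Patch 3| = 8.
|(Patch 1 ∩ Patch 2) △ Patch 3| = 14 + 53 − 16 = 51.00.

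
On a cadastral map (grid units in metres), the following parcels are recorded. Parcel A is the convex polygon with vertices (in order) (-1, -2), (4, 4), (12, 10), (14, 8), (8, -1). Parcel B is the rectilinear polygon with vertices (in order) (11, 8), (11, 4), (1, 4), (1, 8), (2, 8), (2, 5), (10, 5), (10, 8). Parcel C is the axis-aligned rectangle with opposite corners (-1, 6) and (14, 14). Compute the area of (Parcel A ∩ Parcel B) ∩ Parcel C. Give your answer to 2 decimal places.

2.00

The region (Parcel A ∩ Parcel B) ∩ Parcel C is the polygon with vertices (10,8), (11,8), (11,6), (10,6).
By the shoelace formula its area is 2.00.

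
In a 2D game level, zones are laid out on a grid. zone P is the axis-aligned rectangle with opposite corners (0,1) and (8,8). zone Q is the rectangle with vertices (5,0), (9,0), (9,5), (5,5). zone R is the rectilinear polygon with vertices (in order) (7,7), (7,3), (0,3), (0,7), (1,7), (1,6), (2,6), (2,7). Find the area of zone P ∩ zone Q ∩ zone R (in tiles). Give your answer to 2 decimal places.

The intersection is the polygon with vertices (5,5), (7,5), (7,3), (5,3).
By the shoelace formula its area is 4.00.

4.00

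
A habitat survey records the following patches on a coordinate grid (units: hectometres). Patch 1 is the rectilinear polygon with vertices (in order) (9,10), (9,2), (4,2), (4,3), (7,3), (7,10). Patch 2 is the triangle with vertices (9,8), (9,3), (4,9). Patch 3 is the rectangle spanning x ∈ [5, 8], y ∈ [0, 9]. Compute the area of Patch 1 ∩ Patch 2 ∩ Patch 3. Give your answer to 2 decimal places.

The intersection is the polygon with vertices (7,5.4), (7,8.4), (8,8.2), (8,4.2).
By the shoelace formula its area is 3.50.

3.50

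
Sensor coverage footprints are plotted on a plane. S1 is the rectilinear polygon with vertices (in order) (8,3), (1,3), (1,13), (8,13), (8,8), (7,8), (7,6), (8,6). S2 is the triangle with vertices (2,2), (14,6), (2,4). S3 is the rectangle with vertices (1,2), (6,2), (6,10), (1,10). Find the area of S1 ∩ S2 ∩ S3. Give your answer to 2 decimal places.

5.17

The intersection is the polygon with vertices (2,4), (6,4.667), (6,3.333), (5,3), (2,3).
By the shoelace formula its area is 5.17.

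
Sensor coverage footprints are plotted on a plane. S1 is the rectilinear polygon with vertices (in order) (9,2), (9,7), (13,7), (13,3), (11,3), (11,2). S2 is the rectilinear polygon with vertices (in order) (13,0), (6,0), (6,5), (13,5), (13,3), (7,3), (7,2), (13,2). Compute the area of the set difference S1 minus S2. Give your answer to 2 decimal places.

10.00

|S1| = 18, |S1∩S2| = 8.
|S1 ∖ S2| = |S1| − |S1∩S2| = 18 − 8 = 10.00.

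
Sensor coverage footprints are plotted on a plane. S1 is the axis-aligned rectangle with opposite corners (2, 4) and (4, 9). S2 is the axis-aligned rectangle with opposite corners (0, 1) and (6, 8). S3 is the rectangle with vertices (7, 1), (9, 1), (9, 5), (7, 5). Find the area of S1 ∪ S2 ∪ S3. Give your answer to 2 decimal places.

52.00

By inclusion–exclusion:
Individual areas: |S1| = 10, |S2| = 42, |S3| = 8.
|S1∩S2|: x∈[2,4], y∈[4,8] → 2·4 = 8.
|S1∩S3| = 0 (no overlap).
|S2∩S3| = 0 (no overlap).
|S1∩S2∩S3| = 0.
|S1 ∪ S2 ∪ S3| = 60 − 8 + 0 = 52.00.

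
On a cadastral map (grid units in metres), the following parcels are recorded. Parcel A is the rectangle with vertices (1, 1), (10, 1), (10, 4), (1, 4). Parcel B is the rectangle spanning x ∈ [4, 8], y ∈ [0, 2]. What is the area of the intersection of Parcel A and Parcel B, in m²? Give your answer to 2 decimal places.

|Parcel A∩Parcel B|: x∈[4,8], y∈[1,2] → 4·1 = 4.

4.00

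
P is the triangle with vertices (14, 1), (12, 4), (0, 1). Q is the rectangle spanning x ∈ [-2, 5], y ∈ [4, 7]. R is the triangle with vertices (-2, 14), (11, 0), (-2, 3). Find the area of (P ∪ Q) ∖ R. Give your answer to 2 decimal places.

|P ∪ Q| = 42.
|(P ∪ Q) ∩ R| = 28.4891.
|(P ∪ Q) ∖ R| = 42 − 28.4891 = 13.51.

13.51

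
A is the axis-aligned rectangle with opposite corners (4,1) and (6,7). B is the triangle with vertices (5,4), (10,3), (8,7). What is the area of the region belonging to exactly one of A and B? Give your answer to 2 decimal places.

|A| = 12, |B| = 9, |A∩B| = 0.6.
|A △ B| = |A| + |B| − 2·|A∩B| = 12 + 9 − 1.2 = 19.80.

19.80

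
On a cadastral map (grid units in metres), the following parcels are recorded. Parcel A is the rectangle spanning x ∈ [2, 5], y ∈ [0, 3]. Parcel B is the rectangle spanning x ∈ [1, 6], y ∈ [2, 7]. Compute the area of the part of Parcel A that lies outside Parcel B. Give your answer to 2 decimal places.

6.00

|Parcel A∩Parcel B|: x∈[2,5], y∈[2,3] → 3·1 = 3.
|Parcel A| = 9.
|Parcel A ∖ Parcel B| = |Parcel A| − |Parcel A∩Parcel B| = 9 − 3 = 6.00.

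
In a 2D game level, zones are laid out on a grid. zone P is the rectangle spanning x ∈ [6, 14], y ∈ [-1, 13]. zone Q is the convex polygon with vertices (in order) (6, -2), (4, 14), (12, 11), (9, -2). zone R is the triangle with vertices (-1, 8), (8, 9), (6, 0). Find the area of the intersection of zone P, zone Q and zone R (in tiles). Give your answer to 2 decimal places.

8.78

The intersection is the polygon with vertices (6,8.778), (8,9), (6,0).
By the shoelace formula its area is 8.78.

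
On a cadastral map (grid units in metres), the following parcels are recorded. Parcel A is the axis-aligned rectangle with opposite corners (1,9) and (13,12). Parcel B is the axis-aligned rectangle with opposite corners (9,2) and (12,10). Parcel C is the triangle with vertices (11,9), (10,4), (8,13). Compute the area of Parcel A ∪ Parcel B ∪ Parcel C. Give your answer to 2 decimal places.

By inclusion–exclusion:
Individual areas: |Parcel A| = 36, |Parcel B| = 24, |Parcel C| = 9.5.
|Parcel A∩Parcel B|: x∈[9,12], y∈[9,10] → 3·1 = 3.
|Parcel A∩Parcel C| = 3.9583.
|Parcel B∩Parcel C| = 6.875.
|Parcel A∩Parcel B∩Parcel C| = 1.625.
|Parcel A ∪ Parcel B ∪ Parcel C| = 69.5 − 13.8333 + 1.625 = 57.29.

57.29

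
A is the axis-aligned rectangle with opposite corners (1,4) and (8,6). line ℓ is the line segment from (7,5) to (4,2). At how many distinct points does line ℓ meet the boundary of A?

1

The segment meets the boundary at (6,4).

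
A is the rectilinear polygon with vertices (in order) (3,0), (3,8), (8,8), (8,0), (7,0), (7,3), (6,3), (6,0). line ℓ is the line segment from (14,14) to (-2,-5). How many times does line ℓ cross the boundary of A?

2

The segment meets the boundary at (3,0.938), (8,6.875).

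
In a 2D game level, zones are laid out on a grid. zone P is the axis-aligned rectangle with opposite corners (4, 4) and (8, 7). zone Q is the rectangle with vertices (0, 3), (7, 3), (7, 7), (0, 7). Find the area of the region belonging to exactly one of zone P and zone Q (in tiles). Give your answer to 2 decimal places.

22.00

|zone P∩zone Q|: x∈[4,7], y∈[4,7] → 3·3 = 9.
|zone P △ zone Q| = |zone P| + |zone Q| − 2·|zone P∩zone Q| = 12 + 28 − 18 = 22.00.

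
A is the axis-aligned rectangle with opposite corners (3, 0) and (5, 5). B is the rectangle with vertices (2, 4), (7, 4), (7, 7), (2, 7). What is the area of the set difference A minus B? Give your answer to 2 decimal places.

8.00

|A∩B|: x∈[3,5], y∈[4,5] → 2·1 = 2.
|A| = 10.
|A ∖ B| = |A| − |A∩B| = 10 − 2 = 8.00.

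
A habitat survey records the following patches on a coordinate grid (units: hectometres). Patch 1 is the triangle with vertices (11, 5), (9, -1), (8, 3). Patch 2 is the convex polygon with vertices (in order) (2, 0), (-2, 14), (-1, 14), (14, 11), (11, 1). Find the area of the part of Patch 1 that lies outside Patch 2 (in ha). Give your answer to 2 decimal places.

0.93

|Patch 1| = 7, |Patch 1∩Patch 2| = 6.0686.
|Patch 1 ∖ Patch 2| = |Patch 1| − |Patch 1∩Patch 2| = 7 − 6.0686 = 0.93.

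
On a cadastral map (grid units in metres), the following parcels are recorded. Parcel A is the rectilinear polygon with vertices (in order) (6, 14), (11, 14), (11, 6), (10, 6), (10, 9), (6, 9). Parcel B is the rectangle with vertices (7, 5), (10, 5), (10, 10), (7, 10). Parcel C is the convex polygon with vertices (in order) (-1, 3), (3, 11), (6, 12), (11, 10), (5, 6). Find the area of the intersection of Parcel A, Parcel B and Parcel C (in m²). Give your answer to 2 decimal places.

2.92

The intersection is the polygon with vertices (7,10), (10,10), (10,9.333), (9.5,9), (7,9).
By the shoelace formula its area is 2.92.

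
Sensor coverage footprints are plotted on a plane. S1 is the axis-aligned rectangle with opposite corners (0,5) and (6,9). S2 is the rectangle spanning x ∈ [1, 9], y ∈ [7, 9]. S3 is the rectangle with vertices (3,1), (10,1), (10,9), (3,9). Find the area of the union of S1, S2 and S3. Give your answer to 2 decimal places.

By inclusion–exclusion:
Individual areas: |S1| = 24, |S2| = 16, |S3| = 56.
|S1∩S2|: x∈[1,6], y∈[7,9] → 5·2 = 10.
|S1∩S3|: x∈[3,6], y∈[5,9] → 3·4 = 12.
|S2∩S3|: x∈[3,9], y∈[7,9] → 6·2 = 12.
|S1∩S2∩S3| = 6.
|S1 ∪ S2 ∪ S3| = 96 − 34 + 6 = 68.00.

68.00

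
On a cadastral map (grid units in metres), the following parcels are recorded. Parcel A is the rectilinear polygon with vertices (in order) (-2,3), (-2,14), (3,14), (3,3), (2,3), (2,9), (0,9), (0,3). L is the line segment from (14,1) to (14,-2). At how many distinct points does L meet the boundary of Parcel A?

The segment lies entirely outside Parcel A and never meets its boundary.

0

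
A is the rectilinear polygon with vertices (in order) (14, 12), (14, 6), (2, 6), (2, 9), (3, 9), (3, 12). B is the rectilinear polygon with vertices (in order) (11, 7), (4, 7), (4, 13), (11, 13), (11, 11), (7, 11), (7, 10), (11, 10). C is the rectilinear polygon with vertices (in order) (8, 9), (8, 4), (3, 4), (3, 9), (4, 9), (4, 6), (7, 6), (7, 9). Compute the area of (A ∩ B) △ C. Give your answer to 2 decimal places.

43.00

|A ∩ B| = 31.
|(A ∩ B) ∩ C| = 2.
|(A ∩ B) △ C| = 31 + 16 − 4 = 43.00.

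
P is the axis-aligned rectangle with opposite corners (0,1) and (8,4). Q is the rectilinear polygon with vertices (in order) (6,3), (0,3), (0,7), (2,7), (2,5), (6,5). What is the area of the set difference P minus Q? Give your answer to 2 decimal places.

18.00

|P| = 24, |P∩Q| = 6.
|P ∖ Q| = |P| − |P∩Q| = 24 − 6 = 18.00.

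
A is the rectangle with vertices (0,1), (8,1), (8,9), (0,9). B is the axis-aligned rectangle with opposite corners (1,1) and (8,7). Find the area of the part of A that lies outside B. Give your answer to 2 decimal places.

22.00

|A∩B|: x∈[1,8], y∈[1,7] → 7·6 = 42.
|A| = 64.
|A ∖ B| = |A| − |A∩B| = 64 − 42 = 22.00.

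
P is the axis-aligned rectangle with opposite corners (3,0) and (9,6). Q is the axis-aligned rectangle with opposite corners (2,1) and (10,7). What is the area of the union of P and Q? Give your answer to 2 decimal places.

By inclusion–exclusion:
Individual areas: |P| = 36, |Q| = 48.
|P∩Q|: x∈[3,9], y∈[1,6] → 6·5 = 30.
|P ∪ Q| = 84 − 30 = 54.00.

54.00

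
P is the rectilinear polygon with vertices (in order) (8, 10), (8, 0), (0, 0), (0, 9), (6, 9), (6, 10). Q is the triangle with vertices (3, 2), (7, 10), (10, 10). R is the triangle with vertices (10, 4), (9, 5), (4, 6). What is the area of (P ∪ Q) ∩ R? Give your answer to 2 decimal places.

The region (P ∪ Q) ∩ R is the polygon with vertices (8,4.667), (4,6), (8,5.2).
By the shoelace formula its area is 1.07.

1.07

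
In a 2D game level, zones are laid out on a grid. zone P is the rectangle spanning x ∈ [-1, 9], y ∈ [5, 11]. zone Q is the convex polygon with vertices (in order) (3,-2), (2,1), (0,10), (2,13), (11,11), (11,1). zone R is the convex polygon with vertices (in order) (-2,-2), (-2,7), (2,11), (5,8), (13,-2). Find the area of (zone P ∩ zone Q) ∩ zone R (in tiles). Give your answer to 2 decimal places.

24.41

The region (zone P ∩ zone Q) ∩ zone R is the polygon with vertices (1.111,5), (0.182,9.182), (2,11), (5,8), (7.4,5).
By the shoelace formula its area is 24.41.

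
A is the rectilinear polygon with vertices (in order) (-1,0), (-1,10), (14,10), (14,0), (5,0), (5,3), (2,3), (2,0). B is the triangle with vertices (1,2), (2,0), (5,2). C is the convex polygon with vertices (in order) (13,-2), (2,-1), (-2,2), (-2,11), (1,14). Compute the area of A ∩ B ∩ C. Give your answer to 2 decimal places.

1.00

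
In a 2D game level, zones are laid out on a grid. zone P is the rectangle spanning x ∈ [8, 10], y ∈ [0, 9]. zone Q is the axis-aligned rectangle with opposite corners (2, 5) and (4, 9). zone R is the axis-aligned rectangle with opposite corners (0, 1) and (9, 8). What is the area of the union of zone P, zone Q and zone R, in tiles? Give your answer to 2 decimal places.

By inclusion–exclusion:
Individual areas: |zone P| = 18, |zone Q| = 8, |zone R| = 63.
|zone P∩zone Q| = 0 (no overlap).
|zone P∩zone R|: x∈[8,9], y∈[1,8] → 1·7 = 7.
|zone Q∩zone R|: x∈[2,4], y∈[5,8] → 2·3 = 6.
|zone P∩zone Q∩zone R| = 0.
|zone P ∪ zone Q ∪ zone R| = 89 − 13 + 0 = 76.00.

76.00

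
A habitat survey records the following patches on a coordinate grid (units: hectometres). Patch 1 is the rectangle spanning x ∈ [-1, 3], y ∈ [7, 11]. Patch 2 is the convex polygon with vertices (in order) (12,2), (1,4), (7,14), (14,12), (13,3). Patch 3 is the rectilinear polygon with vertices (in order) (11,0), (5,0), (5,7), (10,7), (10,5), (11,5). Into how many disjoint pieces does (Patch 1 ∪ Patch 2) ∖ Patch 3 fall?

1

(Patch 1 ∪ Patch 2) ∖ Patch 3 is a single connected region.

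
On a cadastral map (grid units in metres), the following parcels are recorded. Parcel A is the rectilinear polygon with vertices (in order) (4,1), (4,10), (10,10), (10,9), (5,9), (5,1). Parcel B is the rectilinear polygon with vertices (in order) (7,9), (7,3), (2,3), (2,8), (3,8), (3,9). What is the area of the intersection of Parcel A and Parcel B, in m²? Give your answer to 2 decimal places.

6.00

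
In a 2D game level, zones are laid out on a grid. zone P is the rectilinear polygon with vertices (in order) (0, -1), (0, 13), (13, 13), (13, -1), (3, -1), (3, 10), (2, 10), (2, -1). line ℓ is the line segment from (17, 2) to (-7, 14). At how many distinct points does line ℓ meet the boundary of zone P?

4

The segment meets the boundary at (0,10.5), (2,9.5), (3,9), (13,4).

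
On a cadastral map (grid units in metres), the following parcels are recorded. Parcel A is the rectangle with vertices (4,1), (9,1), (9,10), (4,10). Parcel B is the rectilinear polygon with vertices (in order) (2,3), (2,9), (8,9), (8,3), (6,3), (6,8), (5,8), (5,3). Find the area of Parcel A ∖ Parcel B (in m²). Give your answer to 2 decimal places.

26.00

|Parcel A| = 45, |Parcel A∩Parcel B| = 19.
|Parcel A ∖ Parcel B| = |Parcel A| − |Parcel A∩Parcel B| = 45 − 19 = 26.00.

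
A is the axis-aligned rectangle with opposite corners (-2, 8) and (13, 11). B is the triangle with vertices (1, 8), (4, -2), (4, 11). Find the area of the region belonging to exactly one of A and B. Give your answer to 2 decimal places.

|A| = 45, |B| = 19.5, |A∩B| = 4.5.
|A △ B| = |A| + |B| − 2·|A∩B| = 45 + 19.5 − 9 = 55.50.

55.50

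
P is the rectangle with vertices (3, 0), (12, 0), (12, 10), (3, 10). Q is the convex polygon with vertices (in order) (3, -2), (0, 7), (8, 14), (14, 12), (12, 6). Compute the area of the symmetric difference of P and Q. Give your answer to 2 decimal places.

|P| = 90, |Q| = 118.5, |P∩Q| = 69.6696.
|P △ Q| = |P| + |Q| − 2·|P∩Q| = 90 + 118.5 − 139.3393 = 69.16.

69.16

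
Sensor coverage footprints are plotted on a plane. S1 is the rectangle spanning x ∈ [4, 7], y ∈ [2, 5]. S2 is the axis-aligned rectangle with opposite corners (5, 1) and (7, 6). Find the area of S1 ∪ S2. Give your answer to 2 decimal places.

By inclusion–exclusion:
Individual areas: |S1| = 9, |S2| = 10.
|S1∩S2|: x∈[5,7], y∈[2,5] → 2·3 = 6.
|S1 ∪ S2| = 19 − 6 = 13.00.

13.00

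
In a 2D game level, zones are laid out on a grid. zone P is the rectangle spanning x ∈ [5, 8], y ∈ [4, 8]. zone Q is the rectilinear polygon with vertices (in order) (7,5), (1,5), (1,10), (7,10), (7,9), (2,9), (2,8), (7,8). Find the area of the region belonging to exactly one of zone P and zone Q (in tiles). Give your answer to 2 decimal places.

|zone P| = 12, |zone Q| = 25, |zone P∩zone Q| = 6.
|zone P △ zone Q| = |zone P| + |zone Q| − 2·|zone P∩zone Q| = 12 + 25 − 12 = 25.00.

25.00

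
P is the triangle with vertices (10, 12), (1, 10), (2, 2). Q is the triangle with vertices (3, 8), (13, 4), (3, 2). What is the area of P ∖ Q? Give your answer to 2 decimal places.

|P| = 37, |P∩Q| = 6.8371.
|P ∖ Q| = |P| − |P∩Q| = 37 − 6.8371 = 30.16.

30.16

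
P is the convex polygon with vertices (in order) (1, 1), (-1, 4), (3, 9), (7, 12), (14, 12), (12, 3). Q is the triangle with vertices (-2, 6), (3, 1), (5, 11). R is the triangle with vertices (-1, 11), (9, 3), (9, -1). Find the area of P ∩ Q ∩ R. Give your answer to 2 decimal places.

3.05

The intersection is the polygon with vertices (3.839,5.194), (1.857,7.571), (2.415,8.268), (4.172,6.862).
By the shoelace formula its area is 3.05.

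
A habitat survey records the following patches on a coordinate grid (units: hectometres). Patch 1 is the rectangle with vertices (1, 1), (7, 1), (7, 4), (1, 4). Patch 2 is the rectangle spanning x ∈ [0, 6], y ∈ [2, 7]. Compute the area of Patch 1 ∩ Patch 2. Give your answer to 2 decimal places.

10.00

|Patch 1∩Patch 2|: x∈[1,6], y∈[2,4] → 5·2 = 10.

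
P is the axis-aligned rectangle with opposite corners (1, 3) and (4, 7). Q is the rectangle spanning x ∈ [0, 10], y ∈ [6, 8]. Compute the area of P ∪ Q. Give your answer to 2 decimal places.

By inclusion–exclusion:
Individual areas: |P| = 12, |Q| = 20.
|P∩Q|: x∈[1,4], y∈[6,7] → 3·1 = 3.
|P ∪ Q| = 32 − 3 = 29.00.

29.00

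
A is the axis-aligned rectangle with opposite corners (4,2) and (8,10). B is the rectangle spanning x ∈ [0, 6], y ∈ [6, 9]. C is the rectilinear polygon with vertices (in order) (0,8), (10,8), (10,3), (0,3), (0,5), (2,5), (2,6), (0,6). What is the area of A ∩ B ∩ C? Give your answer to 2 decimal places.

4.00

The intersection is the polygon with vertices (6,6), (4,6), (4,8), (6,8).
By the shoelace formula its area is 4.00.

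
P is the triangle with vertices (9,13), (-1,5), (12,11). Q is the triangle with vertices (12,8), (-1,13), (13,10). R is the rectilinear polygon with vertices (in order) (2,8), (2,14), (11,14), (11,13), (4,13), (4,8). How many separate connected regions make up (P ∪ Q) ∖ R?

2

(P ∪ Q) ∖ R splits into 2 disjoint pieces (area 29.7508, area 0.7665).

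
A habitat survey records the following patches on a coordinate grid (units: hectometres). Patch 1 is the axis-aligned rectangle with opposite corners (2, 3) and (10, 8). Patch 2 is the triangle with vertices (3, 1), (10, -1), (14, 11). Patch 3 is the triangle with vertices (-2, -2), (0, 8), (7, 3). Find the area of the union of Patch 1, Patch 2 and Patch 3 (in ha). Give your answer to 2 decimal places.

By inclusion–exclusion:
Individual areas: |Patch 1| = 40, |Patch 2| = 46, |Patch 3| = 40.
|Patch 1∩Patch 2| = 10.4727.
|Patch 1∩Patch 3| = 8.9286.
|Patch 2∩Patch 3| = 2.8631.
|Patch 1∩Patch 2∩Patch 3| = 0.648.
|Patch 1 ∪ Patch 2 ∪ Patch 3| = 126 − 22.2644 + 0.648 = 104.38.

104.38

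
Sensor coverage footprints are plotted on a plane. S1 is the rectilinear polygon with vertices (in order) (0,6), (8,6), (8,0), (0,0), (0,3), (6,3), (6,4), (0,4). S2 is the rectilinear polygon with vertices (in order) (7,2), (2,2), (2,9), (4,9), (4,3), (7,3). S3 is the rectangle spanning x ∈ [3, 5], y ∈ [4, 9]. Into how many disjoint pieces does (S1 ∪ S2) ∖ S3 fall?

1

(S1 ∪ S2) ∖ S3 is a single connected region.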